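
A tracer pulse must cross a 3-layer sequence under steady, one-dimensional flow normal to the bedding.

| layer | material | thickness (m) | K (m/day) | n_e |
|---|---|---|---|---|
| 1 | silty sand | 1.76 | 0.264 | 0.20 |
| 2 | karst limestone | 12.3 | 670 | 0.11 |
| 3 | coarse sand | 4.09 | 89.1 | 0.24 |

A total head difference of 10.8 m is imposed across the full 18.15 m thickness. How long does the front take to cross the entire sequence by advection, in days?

With flow normal to the layers, continuity requires the same specific discharge q through every layer.
Σ(b_i/K_i) = 1.76/0.264 + 12.3/670 + 4.09/89.1 = 6.731 d.
q = Δh / Σ(b_i/K_i) = 10.8 / 6.731 = 1.605 m/day.
In each layer the seepage velocity is v_i = q/n_i, so the layer transit time is t_i = b_i·n_i / q:
  layer 1 (silty sand): t_1 = 1.76 × 0.20 / 1.605 = 0.2194 d
  layer 2 (karst limestone): t_2 = 12.3 × 0.11 / 1.605 = 0.8432 d
  layer 3 (coarse sand): t_3 = 4.09 × 0.24 / 1.605 = 0.6118 d
Total t = Σ t_i = 1.674 days.

1.67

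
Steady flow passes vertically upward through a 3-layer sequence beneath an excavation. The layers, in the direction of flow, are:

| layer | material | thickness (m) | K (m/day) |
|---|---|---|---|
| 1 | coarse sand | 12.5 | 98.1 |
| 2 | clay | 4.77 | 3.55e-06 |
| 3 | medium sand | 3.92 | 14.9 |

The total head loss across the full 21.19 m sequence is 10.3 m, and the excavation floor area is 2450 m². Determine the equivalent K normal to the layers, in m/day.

Flow is perpendicular to layering, so the layers act in series and the equivalent K is the thickness-weighted harmonic mean.
Total thickness L = 12.5 + 4.77 + 3.92 = 21.19 m.
Σ(b_i/K_i) = 12.5/98.1 + 4.77/3.55e-06 + 3.92/14.9 = 1.344e+06 d.
K_eq = L / Σ(b_i/K_i) = 21.19 / 1.344e+06 = 1.577e-05 m/day.

1.58e-05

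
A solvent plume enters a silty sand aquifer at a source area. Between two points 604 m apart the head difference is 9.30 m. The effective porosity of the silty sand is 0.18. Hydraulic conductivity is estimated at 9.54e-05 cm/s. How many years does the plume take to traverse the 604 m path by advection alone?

235

Convert K: 9.54e-05 cm/s × 864 = 0.08243 m/day.
Hydraulic gradient i = Δh / L = 9.30 / 604 = 0.01540.
Darcy flux q = K · i = 0.08243 × 0.01540 = 0.001269 m/day.
Seepage velocity v = q / n_e = 0.001269 / 0.18 = 0.007051 m/day.
Travel time t = L / v = 604 / 0.007051 = 85665 days = 234.5 years.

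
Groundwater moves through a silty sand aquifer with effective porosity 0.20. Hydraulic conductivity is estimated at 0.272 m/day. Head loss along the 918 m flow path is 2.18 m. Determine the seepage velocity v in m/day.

Hydraulic gradient i = Δh / L = 2.18 / 918 = 0.002375.
Darcy flux q = K · i = 0.2720 × 0.002375 = 0.0006459 m/day.
Seepage velocity v = q / n_e = 0.0006459 / 0.20 = 0.003230 m/day.

0.00323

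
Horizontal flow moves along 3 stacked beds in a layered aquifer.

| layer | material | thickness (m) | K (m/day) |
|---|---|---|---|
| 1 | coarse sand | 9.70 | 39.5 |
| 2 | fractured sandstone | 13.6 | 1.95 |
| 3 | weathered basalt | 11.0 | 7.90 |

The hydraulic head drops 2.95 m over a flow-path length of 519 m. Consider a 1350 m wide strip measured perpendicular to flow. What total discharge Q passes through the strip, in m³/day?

3810

Flow is parallel to layering, so each bed carries its own Darcy discharge and the transmissivities add.
Σ(K_i·b_i) = 39.5×9.70 + 1.95×13.6 + 7.90×11.0 = 496.6 m²/day.
Hydraulic gradient i = Δh / L = 2.95 / 519 = 0.005684.
Q = Σ(K_i·b_i) · W · i = 496.6 × 1350 × 0.005684 = 3810 m³/day.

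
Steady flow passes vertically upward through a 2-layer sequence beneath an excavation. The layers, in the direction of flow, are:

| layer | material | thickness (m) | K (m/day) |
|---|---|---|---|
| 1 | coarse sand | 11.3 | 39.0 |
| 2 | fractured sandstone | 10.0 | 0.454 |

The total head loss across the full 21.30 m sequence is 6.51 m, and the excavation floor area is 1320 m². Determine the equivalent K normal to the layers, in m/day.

0.954

Flow is perpendicular to layering, so the layers act in series and the equivalent K is the thickness-weighted harmonic mean.
Total thickness L = 11.3 + 10.0 = 21.30 m.
Σ(b_i/K_i) = 11.3/39.0 + 10.0/0.454 = 22.32 d.
K_eq = L / Σ(b_i/K_i) = 21.30 / 22.32 = 0.9545 m/day.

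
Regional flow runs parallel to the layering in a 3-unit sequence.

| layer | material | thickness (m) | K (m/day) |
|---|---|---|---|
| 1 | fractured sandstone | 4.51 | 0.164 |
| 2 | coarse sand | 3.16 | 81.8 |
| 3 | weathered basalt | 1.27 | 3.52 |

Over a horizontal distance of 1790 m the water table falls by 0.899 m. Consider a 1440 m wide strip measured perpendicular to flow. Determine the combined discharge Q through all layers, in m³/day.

Flow is parallel to layering, so each bed carries its own Darcy discharge and the transmissivities add.
Σ(K_i·b_i) = 0.164×4.51 + 81.8×3.16 + 3.52×1.27 = 263.7 m²/day.
Hydraulic gradient i = Δh / L = 0.899 / 1790 = 0.0005022.
Q = Σ(K_i·b_i) · W · i = 263.7 × 1440 × 0.0005022 = 190.7 m³/day.

191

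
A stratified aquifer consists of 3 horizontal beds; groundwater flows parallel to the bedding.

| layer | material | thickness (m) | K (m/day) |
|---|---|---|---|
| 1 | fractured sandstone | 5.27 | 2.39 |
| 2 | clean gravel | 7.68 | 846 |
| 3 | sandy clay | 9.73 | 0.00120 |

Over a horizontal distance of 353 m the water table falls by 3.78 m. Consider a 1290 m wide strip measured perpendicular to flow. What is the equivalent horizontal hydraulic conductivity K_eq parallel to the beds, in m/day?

Flow is parallel to layering, so each bed carries its own Darcy discharge and the transmissivities add.
Σ(K_i·b_i) = 2.39×5.27 + 846×7.68 + 0.00120×9.73 = 6510 m²/day.
Total thickness b = 22.68 m, so K_eq = Σ(K_i·b_i)/b = 287.0 m/day.

287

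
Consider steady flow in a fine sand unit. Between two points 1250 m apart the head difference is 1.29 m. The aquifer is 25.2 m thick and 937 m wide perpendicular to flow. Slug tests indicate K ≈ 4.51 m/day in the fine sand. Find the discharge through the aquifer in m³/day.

Cross-sectional area A = 937 × 25.2 = 23612 m².
Hydraulic gradient i = Δh / L = 1.29 / 1250 = 0.001032.
Darcy's law: Q = K · A · i = 4.510 × 23612 × 0.001032 = 109.9 m³/day.

110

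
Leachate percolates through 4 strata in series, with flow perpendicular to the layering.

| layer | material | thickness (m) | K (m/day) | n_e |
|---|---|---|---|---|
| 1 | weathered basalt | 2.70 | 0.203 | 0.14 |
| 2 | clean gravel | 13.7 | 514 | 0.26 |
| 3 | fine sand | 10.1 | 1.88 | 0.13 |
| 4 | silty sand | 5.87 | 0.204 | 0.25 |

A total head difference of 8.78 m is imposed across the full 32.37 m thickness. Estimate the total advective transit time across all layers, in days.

With flow normal to the layers, continuity requires the same specific discharge q through every layer.
Σ(b_i/K_i) = 2.70/0.203 + 13.7/514 + 10.1/1.88 + 5.87/0.204 = 47.47 d.
q = Δh / Σ(b_i/K_i) = 8.78 / 47.47 = 0.1849 m/day.
In each layer the seepage velocity is v_i = q/n_i, so the layer transit time is t_i = b_i·n_i / q:
  layer 1 (weathered basalt): t_1 = 2.70 × 0.14 / 0.1849 = 2.044 d
  layer 2 (clean gravel): t_2 = 13.7 × 0.26 / 0.1849 = 19.26 d
  layer 3 (fine sand): t_3 = 10.1 × 0.13 / 0.1849 = 7.099 d
  layer 4 (silty sand): t_4 = 5.87 × 0.25 / 0.1849 = 7.935 d
Total t = Σ t_i = 36.34 days.

36.3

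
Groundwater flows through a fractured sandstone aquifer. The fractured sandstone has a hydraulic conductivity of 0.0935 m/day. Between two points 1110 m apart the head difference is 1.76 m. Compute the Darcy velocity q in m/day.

Hydraulic gradient i = Δh / L = 1.76 / 1110 = 0.001586.
Specific discharge q = K · i = 0.09350 × 0.001586 = 0.0001483 m/day.

0.000148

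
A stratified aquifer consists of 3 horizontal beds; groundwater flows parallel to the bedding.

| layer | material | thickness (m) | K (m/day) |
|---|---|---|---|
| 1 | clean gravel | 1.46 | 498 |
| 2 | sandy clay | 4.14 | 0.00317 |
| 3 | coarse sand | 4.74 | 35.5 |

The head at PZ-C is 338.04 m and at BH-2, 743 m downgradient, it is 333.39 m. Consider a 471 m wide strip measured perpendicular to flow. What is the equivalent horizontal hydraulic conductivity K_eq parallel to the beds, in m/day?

86.6

Flow is parallel to layering, so each bed carries its own Darcy discharge and the transmissivities add.
Σ(K_i·b_i) = 498×1.46 + 0.00317×4.14 + 35.5×4.74 = 895.4 m²/day.
Total thickness b = 10.34 m, so K_eq = Σ(K_i·b_i)/b = 86.59 m/day.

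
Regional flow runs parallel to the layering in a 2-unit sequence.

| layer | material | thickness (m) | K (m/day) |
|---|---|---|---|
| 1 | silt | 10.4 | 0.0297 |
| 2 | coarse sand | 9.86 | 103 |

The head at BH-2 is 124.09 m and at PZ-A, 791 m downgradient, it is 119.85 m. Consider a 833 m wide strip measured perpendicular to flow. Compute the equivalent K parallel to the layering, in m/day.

50.1

Flow is parallel to layering, so each bed carries its own Darcy discharge and the transmissivities add.
Σ(K_i·b_i) = 0.0297×10.4 + 103×9.86 = 1016 m²/day.
Total thickness b = 20.26 m, so K_eq = Σ(K_i·b_i)/b = 50.14 m/day.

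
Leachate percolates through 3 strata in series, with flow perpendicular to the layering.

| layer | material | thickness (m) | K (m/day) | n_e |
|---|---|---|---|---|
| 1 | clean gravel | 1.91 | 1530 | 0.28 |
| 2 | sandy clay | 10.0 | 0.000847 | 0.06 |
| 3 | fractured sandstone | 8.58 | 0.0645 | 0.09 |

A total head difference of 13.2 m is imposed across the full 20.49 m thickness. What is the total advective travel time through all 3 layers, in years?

4.72

With flow normal to the layers, continuity requires the same specific discharge q through every layer.
Σ(b_i/K_i) = 1.91/1530 + 10.0/0.000847 + 8.58/0.0645 = 11939 d.
q = Δh / Σ(b_i/K_i) = 13.2 / 11939 = 0.001106 m/day.
In each layer the seepage velocity is v_i = q/n_i, so the layer transit time is t_i = b_i·n_i / q:
  layer 1 (clean gravel): t_1 = 1.91 × 0.28 / 0.001106 = 483.7 d
  layer 2 (sandy clay): t_2 = 10.0 × 0.06 / 0.001106 = 542.7 d
  layer 3 (fractured sandstone): t_3 = 8.58 × 0.09 / 0.001106 = 698.5 d
Total t = Σ t_i = 1725 days = 4.722 years.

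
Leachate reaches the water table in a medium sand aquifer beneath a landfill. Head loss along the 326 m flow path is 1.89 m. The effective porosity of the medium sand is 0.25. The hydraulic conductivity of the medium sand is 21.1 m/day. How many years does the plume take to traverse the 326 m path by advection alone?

Hydraulic gradient i = Δh / L = 1.89 / 326 = 0.005798.
Darcy flux q = K · i = 21.10 × 0.005798 = 0.1223 m/day.
Seepage velocity v = q / n_e = 0.1223 / 0.25 = 0.4893 m/day.
Travel time t = L / v = 326 / 0.4893 = 666.2 days = 1.824 years.

1.82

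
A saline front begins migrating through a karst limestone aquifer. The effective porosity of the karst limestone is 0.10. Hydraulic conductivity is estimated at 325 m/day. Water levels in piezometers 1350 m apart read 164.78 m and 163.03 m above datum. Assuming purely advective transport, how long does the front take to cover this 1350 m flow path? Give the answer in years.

Hydraulic gradient i = (164.78 − 163.03) / 1350 = 1.75 / 1350 = 0.001296.
Darcy flux q = K · i = 325.0 × 0.001296 = 0.4213 m/day.
Seepage velocity v = q / n_e = 0.4213 / 0.10 = 4.213 m/day.
Travel time t = L / v = 1350 / 4.213 = 320.4 days = 0.8773 years.

0.877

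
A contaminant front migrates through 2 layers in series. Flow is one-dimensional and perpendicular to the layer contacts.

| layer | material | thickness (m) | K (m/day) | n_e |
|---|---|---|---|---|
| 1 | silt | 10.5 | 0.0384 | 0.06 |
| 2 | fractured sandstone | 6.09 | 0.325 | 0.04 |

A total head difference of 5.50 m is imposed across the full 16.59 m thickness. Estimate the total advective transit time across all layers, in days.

46.4

With flow normal to the layers, continuity requires the same specific discharge q through every layer.
Σ(b_i/K_i) = 10.5/0.0384 + 6.09/0.325 = 292.2 d.
q = Δh / Σ(b_i/K_i) = 5.50 / 292.2 = 0.01882 m/day.
In each layer the seepage velocity is v_i = q/n_i, so the layer transit time is t_i = b_i·n_i / q:
  layer 1 (silt): t_1 = 10.5 × 0.06 / 0.01882 = 33.47 d
  layer 2 (fractured sandstone): t_2 = 6.09 × 0.04 / 0.01882 = 12.94 d
Total t = Σ t_i = 46.41 days.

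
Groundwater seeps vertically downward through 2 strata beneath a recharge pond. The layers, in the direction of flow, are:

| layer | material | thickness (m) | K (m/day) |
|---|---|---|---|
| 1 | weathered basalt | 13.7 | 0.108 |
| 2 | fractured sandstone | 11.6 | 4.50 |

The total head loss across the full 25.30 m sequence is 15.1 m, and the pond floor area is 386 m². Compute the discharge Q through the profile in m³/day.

Flow is perpendicular to layering, so the layers act in series and the equivalent K is the thickness-weighted harmonic mean.
Total thickness L = 13.7 + 11.6 = 25.30 m.
Σ(b_i/K_i) = 13.7/0.108 + 11.6/4.50 = 129.4 d.
K_eq = L / Σ(b_i/K_i) = 25.30 / 129.4 = 0.1955 m/day.
Q = K_eq · A · (Δh/L) = 0.1955 × 386 × (15.1/25.30) = 45.03 m³/day.

45.0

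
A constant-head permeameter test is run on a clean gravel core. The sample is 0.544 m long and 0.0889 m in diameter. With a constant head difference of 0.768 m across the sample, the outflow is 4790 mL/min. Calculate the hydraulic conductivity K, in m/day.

Cross-sectional area A = π·(d/2)² = π × (0.0889/2)² = 0.006207 m².
Convert discharge: 4790 mL/min = 7.983e-05 m³/s.
Darcy's law rearranged: K = Q·L / (A·Δh) = 7.983e-05 × 0.544 / (0.006207 × 0.768) = 0.009110 m/s = 787.1 m/day.

787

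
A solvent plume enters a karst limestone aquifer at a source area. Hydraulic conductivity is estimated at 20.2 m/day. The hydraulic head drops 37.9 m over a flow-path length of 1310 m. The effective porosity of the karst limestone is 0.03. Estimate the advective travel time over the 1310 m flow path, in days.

Hydraulic gradient i = Δh / L = 37.9 / 1310 = 0.02893.
Darcy flux q = K · i = 20.20 × 0.02893 = 0.5844 m/day.
Seepage velocity v = q / n_e = 0.5844 / 0.03 = 19.48 m/day.
Travel time t = L / v = 1310 / 19.48 = 67.25 days.

67.2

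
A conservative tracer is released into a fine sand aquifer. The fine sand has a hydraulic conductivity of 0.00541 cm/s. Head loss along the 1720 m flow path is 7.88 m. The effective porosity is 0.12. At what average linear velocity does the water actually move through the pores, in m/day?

0.178

Convert K: 0.00541 cm/s × 864 = 4.674 m/day.
Hydraulic gradient i = Δh / L = 7.88 / 1720 = 0.004581.
Darcy flux q = K · i = 4.674 × 0.004581 = 0.02141 m/day.
Seepage velocity v = q / n_e = 0.02141 / 0.12 = 0.1785 m/day.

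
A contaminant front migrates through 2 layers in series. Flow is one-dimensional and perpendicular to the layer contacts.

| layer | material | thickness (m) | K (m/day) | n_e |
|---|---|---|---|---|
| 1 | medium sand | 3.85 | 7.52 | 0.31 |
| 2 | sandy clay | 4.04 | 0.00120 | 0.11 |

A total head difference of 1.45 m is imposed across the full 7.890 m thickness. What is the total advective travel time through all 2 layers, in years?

With flow normal to the layers, continuity requires the same specific discharge q through every layer.
Σ(b_i/K_i) = 3.85/7.52 + 4.04/0.00120 = 3367 d.
q = Δh / Σ(b_i/K_i) = 1.45 / 3367 = 0.0004306 m/day.
In each layer the seepage velocity is v_i = q/n_i, so the layer transit time is t_i = b_i·n_i / q:
  layer 1 (medium sand): t_1 = 3.85 × 0.31 / 0.0004306 = 2772 d
  layer 2 (sandy clay): t_2 = 4.04 × 0.11 / 0.0004306 = 1032 d
Total t = Σ t_i = 3804 days = 10.41 years.

10.4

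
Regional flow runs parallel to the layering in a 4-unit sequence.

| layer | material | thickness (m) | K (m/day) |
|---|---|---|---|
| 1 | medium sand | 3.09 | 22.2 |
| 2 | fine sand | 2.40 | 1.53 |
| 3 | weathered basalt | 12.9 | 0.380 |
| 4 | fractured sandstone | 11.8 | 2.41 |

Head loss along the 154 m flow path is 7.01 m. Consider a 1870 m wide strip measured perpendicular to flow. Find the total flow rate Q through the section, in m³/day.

Flow is parallel to layering, so each bed carries its own Darcy discharge and the transmissivities add.
Σ(K_i·b_i) = 22.2×3.09 + 1.53×2.40 + 0.380×12.9 + 2.41×11.8 = 105.6 m²/day.
Hydraulic gradient i = Δh / L = 7.01 / 154 = 0.04552.
Q = Σ(K_i·b_i) · W · i = 105.6 × 1870 × 0.04552 = 8990 m³/day.

8990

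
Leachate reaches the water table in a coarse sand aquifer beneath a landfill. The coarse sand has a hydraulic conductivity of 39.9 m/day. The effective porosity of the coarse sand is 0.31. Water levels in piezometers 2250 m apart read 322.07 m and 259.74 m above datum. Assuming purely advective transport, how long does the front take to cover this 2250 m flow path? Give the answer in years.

Hydraulic gradient i = (322.07 − 259.74) / 2250 = 62.33 / 2250 = 0.02770.
Darcy flux q = K · i = 39.90 × 0.02770 = 1.105 m/day.
Seepage velocity v = q / n_e = 1.105 / 0.31 = 3.566 m/day.
Travel time t = L / v = 2250 / 3.566 = 631.0 days = 1.728 years.

1.73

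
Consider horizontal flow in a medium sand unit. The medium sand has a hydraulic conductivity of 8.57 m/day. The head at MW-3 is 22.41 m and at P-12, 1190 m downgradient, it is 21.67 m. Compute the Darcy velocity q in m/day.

0.00533

Hydraulic gradient i = (22.41 − 21.67) / 1190 = 0.74 / 1190 = 0.0006218.
Specific discharge q = K · i = 8.570 × 0.0006218 = 0.005329 m/day.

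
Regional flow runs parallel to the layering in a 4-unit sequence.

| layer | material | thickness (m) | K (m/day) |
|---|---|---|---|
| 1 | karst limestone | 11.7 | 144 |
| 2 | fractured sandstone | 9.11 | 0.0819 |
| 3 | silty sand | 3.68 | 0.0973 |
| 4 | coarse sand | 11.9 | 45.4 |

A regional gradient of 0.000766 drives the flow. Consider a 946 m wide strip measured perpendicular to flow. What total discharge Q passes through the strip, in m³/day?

Flow is parallel to layering, so each bed carries its own Darcy discharge and the transmissivities add.
Σ(K_i·b_i) = 144×11.7 + 0.0819×9.11 + 0.0973×3.68 + 45.4×11.9 = 2226 m²/day.
Hydraulic gradient i = 0.000766.
Q = Σ(K_i·b_i) · W · i = 2226 × 946 × 0.0007660 = 1613 m³/day.

1610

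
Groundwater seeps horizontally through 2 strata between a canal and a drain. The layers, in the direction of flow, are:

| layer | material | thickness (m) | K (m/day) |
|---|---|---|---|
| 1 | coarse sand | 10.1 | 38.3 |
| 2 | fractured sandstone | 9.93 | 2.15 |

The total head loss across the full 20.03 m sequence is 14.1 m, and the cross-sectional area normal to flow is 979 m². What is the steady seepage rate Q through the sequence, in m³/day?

2830

Flow is perpendicular to layering, so the layers act in series and the equivalent K is the thickness-weighted harmonic mean.
Total thickness L = 10.1 + 9.93 = 20.03 m.
Σ(b_i/K_i) = 10.1/38.3 + 9.93/2.15 = 4.882 d.
K_eq = L / Σ(b_i/K_i) = 20.03 / 4.882 = 4.103 m/day.
Q = K_eq · A · (Δh/L) = 4.103 × 979 × (14.1/20.03) = 2827 m³/day.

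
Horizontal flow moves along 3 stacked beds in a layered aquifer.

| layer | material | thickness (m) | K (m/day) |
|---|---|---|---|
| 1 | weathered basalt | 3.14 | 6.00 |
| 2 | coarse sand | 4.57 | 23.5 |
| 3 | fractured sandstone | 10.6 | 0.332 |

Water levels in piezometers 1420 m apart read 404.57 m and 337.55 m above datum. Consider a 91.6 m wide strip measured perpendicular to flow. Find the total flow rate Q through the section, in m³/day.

Flow is parallel to layering, so each bed carries its own Darcy discharge and the transmissivities add.
Σ(K_i·b_i) = 6.00×3.14 + 23.5×4.57 + 0.332×10.6 = 129.8 m²/day.
Hydraulic gradient i = (404.57 − 337.55) / 1420 = 67.02 / 1420 = 0.04720.
Q = Σ(K_i·b_i) · W · i = 129.8 × 91.6 × 0.04720 = 561.0 m³/day.

561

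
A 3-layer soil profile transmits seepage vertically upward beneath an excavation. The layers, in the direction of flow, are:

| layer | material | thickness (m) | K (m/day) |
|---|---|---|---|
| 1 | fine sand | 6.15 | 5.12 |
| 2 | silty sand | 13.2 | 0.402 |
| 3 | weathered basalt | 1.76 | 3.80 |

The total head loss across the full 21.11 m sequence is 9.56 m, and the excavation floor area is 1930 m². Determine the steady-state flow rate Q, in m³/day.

535

Flow is perpendicular to layering, so the layers act in series and the equivalent K is the thickness-weighted harmonic mean.
Total thickness L = 6.15 + 13.2 + 1.76 = 21.11 m.
Σ(b_i/K_i) = 6.15/5.12 + 13.2/0.402 + 1.76/3.80 = 34.50 d.
K_eq = L / Σ(b_i/K_i) = 21.11 / 34.50 = 0.6119 m/day.
Q = K_eq · A · (Δh/L) = 0.6119 × 1930 × (9.56/21.11) = 534.8 m³/day.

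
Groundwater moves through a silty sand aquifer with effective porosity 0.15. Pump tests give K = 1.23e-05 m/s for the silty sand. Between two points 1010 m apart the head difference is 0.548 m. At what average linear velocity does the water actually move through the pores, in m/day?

Convert K: 1.23e-05 m/s × 86400 = 1.063 m/day.
Hydraulic gradient i = Δh / L = 0.548 / 1010 = 0.0005426.
Darcy flux q = K · i = 1.063 × 0.0005426 = 0.0005766 m/day.
Seepage velocity v = q / n_e = 0.0005766 / 0.15 = 0.003844 m/day.

0.00384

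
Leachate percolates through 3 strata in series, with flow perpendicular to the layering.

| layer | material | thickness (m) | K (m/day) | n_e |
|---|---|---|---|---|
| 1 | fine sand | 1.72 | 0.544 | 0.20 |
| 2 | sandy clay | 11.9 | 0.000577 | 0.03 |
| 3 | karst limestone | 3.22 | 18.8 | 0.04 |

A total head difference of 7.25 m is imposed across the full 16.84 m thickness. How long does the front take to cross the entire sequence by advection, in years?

With flow normal to the layers, continuity requires the same specific discharge q through every layer.
Σ(b_i/K_i) = 1.72/0.544 + 11.9/0.000577 + 3.22/18.8 = 20627 d.
q = Δh / Σ(b_i/K_i) = 7.25 / 20627 = 0.0003515 m/day.
In each layer the seepage velocity is v_i = q/n_i, so the layer transit time is t_i = b_i·n_i / q:
  layer 1 (fine sand): t_1 = 1.72 × 0.20 / 0.0003515 = 978.7 d
  layer 2 (sandy clay): t_2 = 11.9 × 0.03 / 0.0003515 = 1016 d
  layer 3 (karst limestone): t_3 = 3.22 × 0.04 / 0.0003515 = 366.5 d
Total t = Σ t_i = 2361 days = 6.464 years.

6.46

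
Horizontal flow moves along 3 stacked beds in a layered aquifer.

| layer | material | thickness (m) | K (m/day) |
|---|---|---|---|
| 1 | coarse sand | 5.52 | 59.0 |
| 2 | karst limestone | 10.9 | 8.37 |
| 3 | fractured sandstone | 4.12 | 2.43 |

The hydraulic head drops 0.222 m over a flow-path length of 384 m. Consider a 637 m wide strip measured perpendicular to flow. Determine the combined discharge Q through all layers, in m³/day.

157

Flow is parallel to layering, so each bed carries its own Darcy discharge and the transmissivities add.
Σ(K_i·b_i) = 59.0×5.52 + 8.37×10.9 + 2.43×4.12 = 426.9 m²/day.
Hydraulic gradient i = Δh / L = 0.222 / 384 = 0.0005781.
Q = Σ(K_i·b_i) · W · i = 426.9 × 637 × 0.0005781 = 157.2 m³/day.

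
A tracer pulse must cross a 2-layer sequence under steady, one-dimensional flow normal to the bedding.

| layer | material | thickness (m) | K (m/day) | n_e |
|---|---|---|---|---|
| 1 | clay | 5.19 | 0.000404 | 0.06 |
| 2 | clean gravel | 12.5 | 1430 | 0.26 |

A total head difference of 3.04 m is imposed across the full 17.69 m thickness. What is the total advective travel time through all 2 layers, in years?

With flow normal to the layers, continuity requires the same specific discharge q through every layer.
Σ(b_i/K_i) = 5.19/0.000404 + 12.5/1430 = 12847 d.
q = Δh / Σ(b_i/K_i) = 3.04 / 12847 = 0.0002366 m/day.
In each layer the seepage velocity is v_i = q/n_i, so the layer transit time is t_i = b_i·n_i / q:
  layer 1 (clay): t_1 = 5.19 × 0.06 / 0.0002366 = 1316 d
  layer 2 (clean gravel): t_2 = 12.5 × 0.26 / 0.0002366 = 13734 d
Total t = Σ t_i = 15050 days = 41.20 years.

41.2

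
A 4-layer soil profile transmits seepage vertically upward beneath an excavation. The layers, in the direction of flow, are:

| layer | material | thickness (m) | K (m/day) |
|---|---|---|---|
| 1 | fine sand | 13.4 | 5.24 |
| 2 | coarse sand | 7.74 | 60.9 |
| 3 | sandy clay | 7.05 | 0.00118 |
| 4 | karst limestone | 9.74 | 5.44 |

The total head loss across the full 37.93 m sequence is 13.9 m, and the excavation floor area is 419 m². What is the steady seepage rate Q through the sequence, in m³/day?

0.974

Flow is perpendicular to layering, so the layers act in series and the equivalent K is the thickness-weighted harmonic mean.
Total thickness L = 13.4 + 7.74 + 7.05 + 9.74 = 37.93 m.
Σ(b_i/K_i) = 13.4/5.24 + 7.74/60.9 + 7.05/0.00118 + 9.74/5.44 = 5979 d.
K_eq = L / Σ(b_i/K_i) = 37.93 / 5979 = 0.006344 m/day.
Q = K_eq · A · (Δh/L) = 0.006344 × 419 × (13.9/37.93) = 0.9741 m³/day.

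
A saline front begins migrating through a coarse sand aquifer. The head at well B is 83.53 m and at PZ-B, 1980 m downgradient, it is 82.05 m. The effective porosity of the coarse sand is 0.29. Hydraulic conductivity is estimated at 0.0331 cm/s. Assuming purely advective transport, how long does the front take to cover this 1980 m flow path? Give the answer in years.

73.5

Convert K: 0.0331 cm/s × 864 = 28.60 m/day.
Hydraulic gradient i = (83.53 − 82.05) / 1980 = 1.48 / 1980 = 0.0007475.
Darcy flux q = K · i = 28.60 × 0.0007475 = 0.02138 m/day.
Seepage velocity v = q / n_e = 0.02138 / 0.29 = 0.07371 m/day.
Travel time t = L / v = 1980 / 0.07371 = 26861 days = 73.54 years.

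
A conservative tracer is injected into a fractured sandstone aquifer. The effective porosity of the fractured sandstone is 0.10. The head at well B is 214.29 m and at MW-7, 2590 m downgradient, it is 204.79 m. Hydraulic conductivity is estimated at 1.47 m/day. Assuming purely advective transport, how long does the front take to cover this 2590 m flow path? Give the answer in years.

Hydraulic gradient i = (214.29 − 204.79) / 2590 = 9.5 / 2590 = 0.003668.
Darcy flux q = K · i = 1.470 × 0.003668 = 0.005392 m/day.
Seepage velocity v = q / n_e = 0.005392 / 0.10 = 0.05392 m/day.
Travel time t = L / v = 2590 / 0.05392 = 48035 days = 131.5 years.

132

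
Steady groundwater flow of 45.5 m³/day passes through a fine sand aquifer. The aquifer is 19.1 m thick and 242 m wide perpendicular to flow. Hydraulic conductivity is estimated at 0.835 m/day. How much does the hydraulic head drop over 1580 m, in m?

Cross-sectional area A = 242 × 19.1 = 4622 m².
From Q = K·A·i, i = Q / (K·A) = 45.5 / (0.8350 × 4622) = 0.01179.
Head loss Δh = i · L = 0.01179 × 1580 = 18.63 m.

18.6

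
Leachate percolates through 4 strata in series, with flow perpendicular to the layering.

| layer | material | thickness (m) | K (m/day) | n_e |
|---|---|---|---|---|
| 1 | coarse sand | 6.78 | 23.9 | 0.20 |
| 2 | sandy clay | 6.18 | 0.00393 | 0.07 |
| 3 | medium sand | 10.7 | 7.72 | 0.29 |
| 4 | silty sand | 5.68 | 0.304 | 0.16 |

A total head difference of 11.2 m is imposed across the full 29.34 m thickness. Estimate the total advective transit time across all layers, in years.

2.26

With flow normal to the layers, continuity requires the same specific discharge q through every layer.
Σ(b_i/K_i) = 6.78/23.9 + 6.18/0.00393 + 10.7/7.72 + 5.68/0.304 = 1593 d.
q = Δh / Σ(b_i/K_i) = 11.2 / 1593 = 0.007031 m/day.
In each layer the seepage velocity is v_i = q/n_i, so the layer transit time is t_i = b_i·n_i / q:
  layer 1 (coarse sand): t_1 = 6.78 × 0.20 / 0.007031 = 192.9 d
  layer 2 (sandy clay): t_2 = 6.18 × 0.07 / 0.007031 = 61.52 d
  layer 3 (medium sand): t_3 = 10.7 × 0.29 / 0.007031 = 441.3 d
  layer 4 (silty sand): t_4 = 5.68 × 0.16 / 0.007031 = 129.3 d
Total t = Σ t_i = 824.9 days = 2.259 years.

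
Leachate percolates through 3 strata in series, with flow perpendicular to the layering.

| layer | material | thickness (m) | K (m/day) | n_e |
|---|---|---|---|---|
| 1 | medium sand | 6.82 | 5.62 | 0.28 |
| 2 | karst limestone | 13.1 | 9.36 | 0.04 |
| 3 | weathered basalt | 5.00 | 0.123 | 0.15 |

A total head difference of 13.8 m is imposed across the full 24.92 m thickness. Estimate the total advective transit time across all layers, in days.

9.98

With flow normal to the layers, continuity requires the same specific discharge q through every layer.
Σ(b_i/K_i) = 6.82/5.62 + 13.1/9.36 + 5.00/0.123 = 43.26 d.
q = Δh / Σ(b_i/K_i) = 13.8 / 43.26 = 0.3190 m/day.
In each layer the seepage velocity is v_i = q/n_i, so the layer transit time is t_i = b_i·n_i / q:
  layer 1 (medium sand): t_1 = 6.82 × 0.28 / 0.3190 = 5.987 d
  layer 2 (karst limestone): t_2 = 13.1 × 0.04 / 0.3190 = 1.643 d
  layer 3 (weathered basalt): t_3 = 5.00 × 0.15 / 0.3190 = 2.351 d
Total t = Σ t_i = 9.981 days.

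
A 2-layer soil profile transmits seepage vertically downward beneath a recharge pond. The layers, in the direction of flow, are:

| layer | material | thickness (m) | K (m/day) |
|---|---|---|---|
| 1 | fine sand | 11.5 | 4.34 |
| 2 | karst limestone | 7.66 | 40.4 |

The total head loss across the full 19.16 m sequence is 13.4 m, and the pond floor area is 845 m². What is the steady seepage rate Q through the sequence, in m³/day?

Flow is perpendicular to layering, so the layers act in series and the equivalent K is the thickness-weighted harmonic mean.
Total thickness L = 11.5 + 7.66 = 19.16 m.
Σ(b_i/K_i) = 11.5/4.34 + 7.66/40.4 = 2.839 d.
K_eq = L / Σ(b_i/K_i) = 19.16 / 2.839 = 6.748 m/day.
Q = K_eq · A · (Δh/L) = 6.748 × 845 × (13.4/19.16) = 3988 m³/day.

3990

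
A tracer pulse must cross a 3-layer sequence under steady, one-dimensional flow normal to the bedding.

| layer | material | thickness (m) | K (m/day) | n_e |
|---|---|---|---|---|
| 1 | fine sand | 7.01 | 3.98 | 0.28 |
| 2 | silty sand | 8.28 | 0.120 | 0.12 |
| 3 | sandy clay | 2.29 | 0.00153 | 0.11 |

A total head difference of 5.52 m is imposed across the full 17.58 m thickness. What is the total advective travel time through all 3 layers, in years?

With flow normal to the layers, continuity requires the same specific discharge q through every layer.
Σ(b_i/K_i) = 7.01/3.98 + 8.28/0.120 + 2.29/0.00153 = 1567 d.
q = Δh / Σ(b_i/K_i) = 5.52 / 1567 = 0.003522 m/day.
In each layer the seepage velocity is v_i = q/n_i, so the layer transit time is t_i = b_i·n_i / q:
  layer 1 (fine sand): t_1 = 7.01 × 0.28 / 0.003522 = 557.4 d
  layer 2 (silty sand): t_2 = 8.28 × 0.12 / 0.003522 = 282.1 d
  layer 3 (sandy clay): t_3 = 2.29 × 0.11 / 0.003522 = 71.53 d
Total t = Σ t_i = 911.0 days = 2.494 years.

2.49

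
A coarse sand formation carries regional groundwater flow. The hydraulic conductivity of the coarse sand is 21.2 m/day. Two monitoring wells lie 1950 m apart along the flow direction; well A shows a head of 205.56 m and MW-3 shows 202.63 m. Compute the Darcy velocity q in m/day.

0.0319

Hydraulic gradient i = (205.56 − 202.63) / 1950 = 2.93 / 1950 = 0.001503.
Specific discharge q = K · i = 21.20 × 0.001503 = 0.03185 m/day.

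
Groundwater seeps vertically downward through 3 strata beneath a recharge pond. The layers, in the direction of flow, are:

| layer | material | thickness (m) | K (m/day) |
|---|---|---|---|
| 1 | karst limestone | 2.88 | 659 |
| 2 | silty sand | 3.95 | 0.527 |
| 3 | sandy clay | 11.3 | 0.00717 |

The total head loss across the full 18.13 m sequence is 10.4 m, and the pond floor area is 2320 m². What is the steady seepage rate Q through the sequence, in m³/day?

Flow is perpendicular to layering, so the layers act in series and the equivalent K is the thickness-weighted harmonic mean.
Total thickness L = 2.88 + 3.95 + 11.3 = 18.13 m.
Σ(b_i/K_i) = 2.88/659 + 3.95/0.527 + 11.3/0.00717 = 1584 d.
K_eq = L / Σ(b_i/K_i) = 18.13 / 1584 = 0.01145 m/day.
Q = K_eq · A · (Δh/L) = 0.01145 × 2320 × (10.4/18.13) = 15.24 m³/day.

15.2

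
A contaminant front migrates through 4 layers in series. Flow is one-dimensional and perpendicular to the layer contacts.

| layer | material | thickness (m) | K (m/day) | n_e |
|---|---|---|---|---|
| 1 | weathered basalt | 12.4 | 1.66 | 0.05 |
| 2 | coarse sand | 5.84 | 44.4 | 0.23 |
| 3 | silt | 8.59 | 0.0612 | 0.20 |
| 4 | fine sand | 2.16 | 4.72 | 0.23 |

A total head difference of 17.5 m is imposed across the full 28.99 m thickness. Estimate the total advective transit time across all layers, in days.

35.4

With flow normal to the layers, continuity requires the same specific discharge q through every layer.
Σ(b_i/K_i) = 12.4/1.66 + 5.84/44.4 + 8.59/0.0612 + 2.16/4.72 = 148.4 d.
q = Δh / Σ(b_i/K_i) = 17.5 / 148.4 = 0.1179 m/day.
In each layer the seepage velocity is v_i = q/n_i, so the layer transit time is t_i = b_i·n_i / q:
  layer 1 (weathered basalt): t_1 = 12.4 × 0.05 / 0.1179 = 5.258 d
  layer 2 (coarse sand): t_2 = 5.84 × 0.23 / 0.1179 = 11.39 d
  layer 3 (silt): t_3 = 8.59 × 0.20 / 0.1179 = 14.57 d
  layer 4 (fine sand): t_4 = 2.16 × 0.23 / 0.1179 = 4.213 d
Total t = Σ t_i = 35.43 days.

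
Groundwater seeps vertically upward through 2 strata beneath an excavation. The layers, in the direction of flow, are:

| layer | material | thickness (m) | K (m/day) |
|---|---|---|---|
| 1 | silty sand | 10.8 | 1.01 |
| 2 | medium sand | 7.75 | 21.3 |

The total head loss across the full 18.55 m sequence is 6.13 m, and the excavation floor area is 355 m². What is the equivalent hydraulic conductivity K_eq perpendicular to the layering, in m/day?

Flow is perpendicular to layering, so the layers act in series and the equivalent K is the thickness-weighted harmonic mean.
Total thickness L = 10.8 + 7.75 = 18.55 m.
Σ(b_i/K_i) = 10.8/1.01 + 7.75/21.3 = 11.06 d.
K_eq = L / Σ(b_i/K_i) = 18.55 / 11.06 = 1.678 m/day.

1.68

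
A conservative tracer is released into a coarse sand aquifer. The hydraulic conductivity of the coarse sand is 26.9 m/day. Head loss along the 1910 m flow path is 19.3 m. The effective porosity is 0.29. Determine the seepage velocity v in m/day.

0.937

Hydraulic gradient i = Δh / L = 19.3 / 1910 = 0.01010.
Darcy flux q = K · i = 26.90 × 0.01010 = 0.2718 m/day.
Seepage velocity v = q / n_e = 0.2718 / 0.29 = 0.9373 m/day.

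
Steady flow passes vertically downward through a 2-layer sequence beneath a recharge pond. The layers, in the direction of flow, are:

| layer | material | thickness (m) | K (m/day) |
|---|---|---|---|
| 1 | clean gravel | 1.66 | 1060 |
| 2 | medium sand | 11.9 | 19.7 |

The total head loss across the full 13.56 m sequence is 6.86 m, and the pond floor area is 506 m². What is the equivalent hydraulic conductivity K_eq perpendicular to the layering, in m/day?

22.4

Flow is perpendicular to layering, so the layers act in series and the equivalent K is the thickness-weighted harmonic mean.
Total thickness L = 1.66 + 11.9 = 13.56 m.
Σ(b_i/K_i) = 1.66/1060 + 11.9/19.7 = 0.6056 d.
K_eq = L / Σ(b_i/K_i) = 13.56 / 0.6056 = 22.39 m/day.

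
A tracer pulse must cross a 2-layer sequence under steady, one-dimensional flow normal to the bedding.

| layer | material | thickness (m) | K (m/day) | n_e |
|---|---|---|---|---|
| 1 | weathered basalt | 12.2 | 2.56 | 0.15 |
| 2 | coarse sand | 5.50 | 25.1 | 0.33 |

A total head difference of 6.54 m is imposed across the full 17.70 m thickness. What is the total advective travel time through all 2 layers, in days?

2.78

With flow normal to the layers, continuity requires the same specific discharge q through every layer.
Σ(b_i/K_i) = 12.2/2.56 + 5.50/25.1 = 4.985 d.
q = Δh / Σ(b_i/K_i) = 6.54 / 4.985 = 1.312 m/day.
In each layer the seepage velocity is v_i = q/n_i, so the layer transit time is t_i = b_i·n_i / q:
  layer 1 (weathered basalt): t_1 = 12.2 × 0.15 / 1.312 = 1.395 d
  layer 2 (coarse sand): t_2 = 5.50 × 0.33 / 1.312 = 1.383 d
Total t = Σ t_i = 2.778 days.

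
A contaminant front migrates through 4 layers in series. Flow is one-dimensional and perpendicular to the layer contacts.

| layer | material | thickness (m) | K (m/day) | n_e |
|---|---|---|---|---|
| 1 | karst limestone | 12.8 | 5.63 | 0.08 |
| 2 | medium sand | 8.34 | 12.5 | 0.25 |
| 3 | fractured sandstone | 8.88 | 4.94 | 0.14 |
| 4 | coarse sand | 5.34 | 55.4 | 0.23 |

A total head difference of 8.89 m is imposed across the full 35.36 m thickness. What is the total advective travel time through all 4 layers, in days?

3.03

With flow normal to the layers, continuity requires the same specific discharge q through every layer.
Σ(b_i/K_i) = 12.8/5.63 + 8.34/12.5 + 8.88/4.94 + 5.34/55.4 = 4.835 d.
q = Δh / Σ(b_i/K_i) = 8.89 / 4.835 = 1.839 m/day.
In each layer the seepage velocity is v_i = q/n_i, so the layer transit time is t_i = b_i·n_i / q:
  layer 1 (karst limestone): t_1 = 12.8 × 0.08 / 1.839 = 0.5569 d
  layer 2 (medium sand): t_2 = 8.34 × 0.25 / 1.839 = 1.134 d
  layer 3 (fractured sandstone): t_3 = 8.88 × 0.14 / 1.839 = 0.6761 d
  layer 4 (coarse sand): t_4 = 5.34 × 0.23 / 1.839 = 0.6679 d
Total t = Σ t_i = 3.035 days.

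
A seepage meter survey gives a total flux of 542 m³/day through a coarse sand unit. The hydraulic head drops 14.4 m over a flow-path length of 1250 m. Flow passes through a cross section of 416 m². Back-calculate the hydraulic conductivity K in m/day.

Hydraulic gradient i = Δh / L = 14.4 / 1250 = 0.01152.
From Q = K·A·i, K = Q / (A·i) = 542 / (416.0 × 0.01152) = 113.1 m/day.

113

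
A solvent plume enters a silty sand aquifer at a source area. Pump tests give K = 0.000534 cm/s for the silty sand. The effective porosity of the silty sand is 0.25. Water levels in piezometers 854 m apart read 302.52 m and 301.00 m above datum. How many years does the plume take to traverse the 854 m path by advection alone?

Convert K: 0.000534 cm/s × 864 = 0.4614 m/day.
Hydraulic gradient i = (302.52 − 301.00) / 854 = 1.52 / 854 = 0.001780.
Darcy flux q = K · i = 0.4614 × 0.001780 = 0.0008212 m/day.
Seepage velocity v = q / n_e = 0.0008212 / 0.25 = 0.003285 m/day.
Travel time t = L / v = 854 / 0.003285 = 2.600e+05 days = 711.8 years.

712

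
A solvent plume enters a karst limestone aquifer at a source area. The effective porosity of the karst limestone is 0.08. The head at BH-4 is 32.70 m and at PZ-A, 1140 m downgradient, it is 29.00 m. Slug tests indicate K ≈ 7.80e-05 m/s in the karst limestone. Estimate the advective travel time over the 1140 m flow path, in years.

Convert K: 7.80e-05 m/s × 86400 = 6.739 m/day.
Hydraulic gradient i = (32.70 − 29.00) / 1140 = 3.7 / 1140 = 0.003246.
Darcy flux q = K · i = 6.739 × 0.003246 = 0.02187 m/day.
Seepage velocity v = q / n_e = 0.02187 / 0.08 = 0.2734 m/day.
Travel time t = L / v = 1140 / 0.2734 = 4170 days = 11.42 years.

11.4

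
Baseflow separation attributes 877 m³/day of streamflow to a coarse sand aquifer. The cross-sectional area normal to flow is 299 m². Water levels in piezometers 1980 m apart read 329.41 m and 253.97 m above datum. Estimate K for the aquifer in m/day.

Hydraulic gradient i = (329.41 − 253.97) / 1980 = 75.44 / 1980 = 0.03810.
From Q = K·A·i, K = Q / (A·i) = 877 / (299.0 × 0.03810) = 76.98 m/day.

77.0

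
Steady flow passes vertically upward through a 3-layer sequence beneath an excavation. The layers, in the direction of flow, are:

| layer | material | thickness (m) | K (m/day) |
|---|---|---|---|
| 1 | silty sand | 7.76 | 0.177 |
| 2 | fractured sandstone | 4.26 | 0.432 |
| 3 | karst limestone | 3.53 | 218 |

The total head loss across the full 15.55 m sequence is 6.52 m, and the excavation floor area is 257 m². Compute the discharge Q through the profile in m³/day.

31.2

Flow is perpendicular to layering, so the layers act in series and the equivalent K is the thickness-weighted harmonic mean.
Total thickness L = 7.76 + 4.26 + 3.53 = 15.55 m.
Σ(b_i/K_i) = 7.76/0.177 + 4.26/0.432 + 3.53/218 = 53.72 d.
K_eq = L / Σ(b_i/K_i) = 15.55 / 53.72 = 0.2895 m/day.
Q = K_eq · A · (Δh/L) = 0.2895 × 257 × (6.52/15.55) = 31.19 m³/day.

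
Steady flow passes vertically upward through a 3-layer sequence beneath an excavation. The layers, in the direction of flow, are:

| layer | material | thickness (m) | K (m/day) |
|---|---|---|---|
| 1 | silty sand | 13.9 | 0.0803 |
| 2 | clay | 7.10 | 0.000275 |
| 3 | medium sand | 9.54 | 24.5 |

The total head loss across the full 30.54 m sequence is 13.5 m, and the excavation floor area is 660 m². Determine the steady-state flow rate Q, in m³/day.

Flow is perpendicular to layering, so the layers act in series and the equivalent K is the thickness-weighted harmonic mean.
Total thickness L = 13.9 + 7.10 + 9.54 = 30.54 m.
Σ(b_i/K_i) = 13.9/0.0803 + 7.10/0.000275 + 9.54/24.5 = 25992 d.
K_eq = L / Σ(b_i/K_i) = 30.54 / 25992 = 0.001175 m/day.
Q = K_eq · A · (Δh/L) = 0.001175 × 660 × (13.5/30.54) = 0.3428 m³/day.

0.343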